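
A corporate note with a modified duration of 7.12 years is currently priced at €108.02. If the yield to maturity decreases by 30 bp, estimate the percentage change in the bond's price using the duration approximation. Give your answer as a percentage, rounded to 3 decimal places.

+2.136%

Duration approximation: ΔP/P ≈ -D_mod · Δy = -7.12 × (-0.003) = +0.021360.
As a percentage: +2.1360%.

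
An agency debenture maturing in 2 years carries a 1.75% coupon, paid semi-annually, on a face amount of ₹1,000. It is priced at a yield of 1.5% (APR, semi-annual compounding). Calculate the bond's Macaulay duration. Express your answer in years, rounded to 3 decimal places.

1.974 years

Periodic yield y = 0.0075. Discount each cash flow and weight by its period:
  t   CF        PV=CF/(1+0.0075)^t    t·PV
  1         8.75         8.6849         8.6849
  2         8.75         8.6202        17.2404
  3         8.75         8.5560        25.6681
  4     1,008.75       979.0465     3,916.1861
  Σ                  1,004.9076     3,967.7795
Price P = Σ PV = 1,004.9076.
Macaulay duration = Σ(t·PV) / P = 3,967.7795 / 1,004.9076 = 3.94840 half-year periods.
In years: 3.94840 / 2 = 1.97420 years.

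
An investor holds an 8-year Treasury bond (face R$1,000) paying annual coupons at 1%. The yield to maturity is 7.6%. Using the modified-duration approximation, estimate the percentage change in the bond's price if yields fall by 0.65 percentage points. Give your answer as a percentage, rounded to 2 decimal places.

Periodic yield y = 0.076. Modified duration first:
  t   CF        PV=CF/(1+0.076)^t    t·PV
  1        10.00         9.2937         9.2937
  2        10.00         8.6372        17.2745
  3        10.00         8.0272        24.0816
  4        10.00         7.4602        29.8408
  5        10.00         6.9333        34.6664
  6        10.00         6.4436        38.6614
  7        10.00         5.9884        41.9191
  8     1,010.00       562.1124     4,496.8996
  Σ                    614.8961     4,692.6371
P = 614.8961; D_Mac = 7.63159 yrs; D_mod = 7.63159/(1+0.076) = 7.09256 yrs.
ΔP/P ≈ -D_mod · Δy = -7.09256 × (-0.0065) = +0.046102 = +4.6102%.

+4.61%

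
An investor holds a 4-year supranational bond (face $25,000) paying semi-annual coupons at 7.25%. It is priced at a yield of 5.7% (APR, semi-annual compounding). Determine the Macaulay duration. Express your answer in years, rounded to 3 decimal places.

3.557 years

Periodic yield y = 0.0285. Discount each cash flow and weight by its period:
  t   CF        PV=CF/(1+0.0285)^t    t·PV
  1       906.25       881.1376       881.1376
  2       906.25       856.7210     1,713.4421
  3       906.25       832.9811     2,498.9432
  4       906.25       809.8989     3,239.5958
  5       906.25       787.4564     3,937.2822
  6       906.25       765.6358     4,593.8149
  7       906.25       744.4199     5,210.9390
  8    25,906.25    20,690.4618   165,523.6944
  Σ                 26,368.7125   187,598.8491
Price P = Σ PV = 26,368.7125.
Macaulay duration = Σ(t·PV) / P = 187,598.8491 / 26,368.7125 = 7.11445 half-year periods.
In years: 7.11445 / 2 = 3.55722 years.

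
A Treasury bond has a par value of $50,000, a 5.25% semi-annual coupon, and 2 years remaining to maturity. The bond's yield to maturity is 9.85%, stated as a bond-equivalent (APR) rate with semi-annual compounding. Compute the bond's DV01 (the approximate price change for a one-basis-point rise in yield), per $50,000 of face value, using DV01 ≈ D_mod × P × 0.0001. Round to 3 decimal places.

$8.405

Periodic yield y = 0.04925.
  t   CF        PV=CF/(1+0.04925)^t    t·PV
  1     1,312.50     1,250.8935     1,250.8935
  2     1,312.50     1,192.1787     2,384.3574
  3     1,312.50     1,136.2199     3,408.6596
  4    51,312.50    42,335.7505   169,343.0019
  Σ                 45,915.0425   176,386.9124
P = 45,915.0425; D_Mac = 3.84159 half-year periods = 1.92080 yrs; D_mod = 1.83064 yrs.
DV01 ≈ 1.83064 × 45,915.0425 × 0.0001 = 8.405381.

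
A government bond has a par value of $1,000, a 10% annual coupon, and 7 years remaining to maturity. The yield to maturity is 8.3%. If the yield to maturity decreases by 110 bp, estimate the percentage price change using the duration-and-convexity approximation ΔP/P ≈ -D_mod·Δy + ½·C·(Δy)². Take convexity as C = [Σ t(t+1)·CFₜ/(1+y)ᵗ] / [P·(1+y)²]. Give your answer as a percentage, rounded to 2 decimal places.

+5.72%

With y = 0.083:
  t   CF        PV=CF/(1+0.083)^t    t·PV        t(t+1)·PV
  1       100.00        92.3361        92.3361         184.6722
  2       100.00        85.2596       170.5191         511.5574
  3       100.00        78.7254       236.1761         944.7043
  4       100.00        72.6919       290.7677       1,453.8385
  5       100.00        67.1209       335.6045       2,013.6267
  6       100.00        61.9768       371.8609       2,603.0263
  7     1,100.00       629.4967     4,406.4772      35,251.8177
  Σ                  1,087.6074     5,903.7416      42,963.2431
P = 1,087.6074; D_Mac = 5.42819 yrs; D_mod = 5.01218 yrs; C = 33.67968.
Duration effect: -5.01218 × (-0.011) = +0.055134
Convexity effect: 0.5 × 33.67968 × (-0.011)² = +0.0020376
ΔP/P ≈ +0.055134 + 0.0020376 = +0.057172 = +5.7172%.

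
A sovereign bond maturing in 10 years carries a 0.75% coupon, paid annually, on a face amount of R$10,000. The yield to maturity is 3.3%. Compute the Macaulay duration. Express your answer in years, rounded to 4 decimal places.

9.6177 years

Periodic yield y = 0.033. Discount each cash flow and weight by its year:
  t   CF        PV=CF/(1+0.033)^t    t·PV
  1        75.00        72.6041        72.6041
  2        75.00        70.2847       140.5693
  3        75.00        68.0394       204.1181
  4        75.00        65.8658       263.4632
  5        75.00        63.7617       318.8083
  6        75.00        61.7247       370.3485
  7        75.00        59.7529       418.2703
  8        75.00        57.8440       462.7524
  9        75.00        55.9962       503.9656
  10   10,075.00     7,281.8519    72,818.5186
  Σ                  7,857.7253    75,573.4185
Price P = Σ PV = 7,857.7253.
Macaulay duration = Σ(t·PV) / P = 75,573.4185 / 7,857.7253 = 9.61772 years.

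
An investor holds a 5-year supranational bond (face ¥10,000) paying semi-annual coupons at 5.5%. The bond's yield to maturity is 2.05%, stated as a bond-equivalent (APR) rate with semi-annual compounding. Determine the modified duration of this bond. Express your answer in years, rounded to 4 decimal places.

4.4419 years

Periodic yield y = 0.01025. First find Macaulay duration:
  t   CF        PV=CF/(1+0.01025)^t    t·PV
  1       275.00       272.2098       272.2098
  2       275.00       269.4480       538.8960
  3       275.00       266.7142       800.1426
  4       275.00       264.0081     1,056.0324
  5       275.00       261.3295     1,306.6474
  6       275.00       258.6780     1,552.0682
  7       275.00       256.0535     1,792.3743
  8       275.00       253.4556     2,027.6445
  9       275.00       250.8840     2,257.9560
  10   10,275.00     9,278.8305    92,788.3046
  Σ                 11,631.6111   104,392.2758
P = 11,631.6111; Macaulay duration = 104,392.2758 / 11,631.6111 = 8.97488 half-year periods = 4.48744 years.
Modified duration = D_Mac / (1 + y) = 4.48744 / 1.01025 = 4.44191 years.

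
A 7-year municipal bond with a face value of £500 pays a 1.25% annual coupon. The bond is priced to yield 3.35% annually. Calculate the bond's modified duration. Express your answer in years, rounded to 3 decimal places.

6.506 years

Periodic yield y = 0.0335. First find Macaulay duration:
  t   CF        PV=CF/(1+0.0335)^t    t·PV
  1         6.25         6.0474         6.0474
  2         6.25         5.8514        11.7028
  3         6.25         5.6617        16.9852
  4         6.25         5.4782        21.9128
  5         6.25         5.3006        26.5032
  6         6.25         5.1288        30.7729
  7       506.25       401.9682     2,813.7772
  Σ                    435.4363     2,927.7014
P = 435.4363; Macaulay duration = 2,927.7014 / 435.4363 = 6.72360 years.
Modified duration = D_Mac / (1 + y) = 6.72360 / 1.0335 = 6.50566 years.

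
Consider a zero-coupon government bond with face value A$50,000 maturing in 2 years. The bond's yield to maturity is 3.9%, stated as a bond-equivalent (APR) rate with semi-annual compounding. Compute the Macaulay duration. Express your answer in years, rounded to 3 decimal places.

2.000 years

A zero-coupon bond has a single cash flow at maturity, so its Macaulay duration equals its maturity: 2 years.
(Equivalently: 4 semi-annual periods ÷ 2 = 2 years.)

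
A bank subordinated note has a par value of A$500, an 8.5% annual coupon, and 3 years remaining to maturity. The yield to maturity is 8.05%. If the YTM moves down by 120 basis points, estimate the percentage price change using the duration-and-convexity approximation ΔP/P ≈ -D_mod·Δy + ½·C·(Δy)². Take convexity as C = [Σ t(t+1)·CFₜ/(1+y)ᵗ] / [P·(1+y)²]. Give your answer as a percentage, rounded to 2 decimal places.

With y = 0.0805:
  t   CF        PV=CF/(1+0.0805)^t    t·PV        t(t+1)·PV
  1        42.50        39.3336        39.3336          78.6673
  2        42.50        36.4032        72.8064         218.4191
  3       542.50       430.0564     1,290.1692       5,160.6770
  Σ                    505.7932     1,402.3093       5,457.7634
P = 505.7932; D_Mac = 2.77250 yrs; D_mod = 2.56594 yrs; C = 9.24256.
Duration effect: -2.56594 × (-0.012) = +0.030791
Convexity effect: 0.5 × 9.24256 × (-0.012)² = +0.0006655
ΔP/P ≈ +0.030791 + 0.0006655 = +0.031457 = +3.1457%.

+3.15%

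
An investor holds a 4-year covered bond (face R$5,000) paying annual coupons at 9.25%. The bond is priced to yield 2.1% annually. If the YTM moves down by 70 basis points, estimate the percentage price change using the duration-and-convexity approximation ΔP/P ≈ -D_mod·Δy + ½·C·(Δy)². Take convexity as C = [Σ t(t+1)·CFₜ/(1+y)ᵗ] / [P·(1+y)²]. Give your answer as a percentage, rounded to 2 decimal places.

With y = 0.021:
  t   CF        PV=CF/(1+0.021)^t    t·PV        t(t+1)·PV
  1       462.50       452.9873       452.9873         905.9745
  2       462.50       443.6702       887.3404       2,662.0212
  3       462.50       434.5448     1,303.6343       5,214.5370
  4     5,462.50     5,026.7638    20,107.0553     100,535.2766
  Σ                  6,357.9660    22,751.0172     109,317.8094
P = 6,357.9660; D_Mac = 3.57835 yrs; D_mod = 3.50475 yrs; C = 16.49382.
Duration effect: -3.50475 × (-0.007) = +0.024533
Convexity effect: 0.5 × 16.49382 × (-0.007)² = +0.0004041
ΔP/P ≈ +0.024533 + 0.0004041 = +0.024937 = +2.4937%.

+2.49%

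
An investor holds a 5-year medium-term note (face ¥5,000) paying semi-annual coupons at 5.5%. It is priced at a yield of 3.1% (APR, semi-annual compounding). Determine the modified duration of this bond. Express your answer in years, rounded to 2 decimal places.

4.40 years

Periodic yield y = 0.0155. First find Macaulay duration:
  t   CF        PV=CF/(1+0.0155)^t    t·PV
  1       137.50       135.4013       135.4013
  2       137.50       133.3346       266.6692
  3       137.50       131.2995       393.8984
  4       137.50       129.2954       517.1815
  5       137.50       127.3219       636.6094
  6       137.50       125.3785       752.2711
  7       137.50       123.4648       864.2537
  8       137.50       121.5803       972.6425
  9       137.50       119.7246     1,077.5213
  10    5,137.50     4,405.0674    44,050.6740
  Σ                  5,551.8682    49,667.1224
P = 5,551.8682; Macaulay duration = 49,667.1224 / 5,551.8682 = 8.94602 half-year periods = 4.47301 years.
Modified duration = D_Mac / (1 + y) = 4.47301 / 1.0155 = 4.40474 years.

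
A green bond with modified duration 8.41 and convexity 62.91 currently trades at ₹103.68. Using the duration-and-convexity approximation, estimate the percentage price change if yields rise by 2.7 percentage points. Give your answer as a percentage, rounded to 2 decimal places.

Duration effect: -D_mod·Δy = -8.41 × (+0.027) = -0.227070
Convexity effect: ½·C·(Δy)² = 0.5 × 62.91 × (0.027)² = +0.022930695
ΔP/P ≈ -0.227070 + 0.022930695 = -0.204139305
= -20.4139305%.

-20.41%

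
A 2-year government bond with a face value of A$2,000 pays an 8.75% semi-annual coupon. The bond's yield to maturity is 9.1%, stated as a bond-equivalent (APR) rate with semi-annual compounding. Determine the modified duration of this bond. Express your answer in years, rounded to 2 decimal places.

1.80 years

Periodic yield y = 0.0455. First find Macaulay duration:
  t   CF        PV=CF/(1+0.0455)^t    t·PV
  1        87.50        83.6920        83.6920
  2        87.50        80.0497       160.0995
  3        87.50        76.5660       229.6980
  4     2,087.50     1,747.1506     6,988.6023
  Σ                  1,987.4583     7,462.0918
P = 1,987.4583; Macaulay duration = 7,462.0918 / 1,987.4583 = 3.75459 half-year periods = 1.87730 years.
Modified duration = D_Mac / (1 + y) = 1.87730 / 1.0455 = 1.79560 years.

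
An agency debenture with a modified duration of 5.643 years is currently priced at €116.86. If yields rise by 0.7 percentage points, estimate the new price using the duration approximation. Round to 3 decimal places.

€112.244

Duration approximation: ΔP/P ≈ -D_mod · Δy = -5.643 × (+0.007) = -0.039501.
New price ≈ 116.86 × (1 - 0.039501) = 112.24391314.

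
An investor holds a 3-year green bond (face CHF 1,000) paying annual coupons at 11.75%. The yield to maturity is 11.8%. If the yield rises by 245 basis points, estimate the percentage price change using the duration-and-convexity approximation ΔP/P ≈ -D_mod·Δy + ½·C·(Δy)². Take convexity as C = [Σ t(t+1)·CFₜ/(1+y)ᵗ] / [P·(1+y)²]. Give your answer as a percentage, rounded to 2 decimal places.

With y = 0.118:
  t   CF        PV=CF/(1+0.118)^t    t·PV        t(t+1)·PV
  1       117.50       105.0984       105.0984         210.1968
  2       117.50        94.0057       188.0114         564.0343
  3     1,117.50       799.6908     2,399.0725       9,596.2901
  Σ                    998.7949     2,692.1823      10,370.5211
P = 998.7949; D_Mac = 2.69543 yrs; D_mod = 2.41094 yrs; C = 8.30693.
Duration effect: -2.41094 × (+0.0245) = -0.059068
Convexity effect: 0.5 × 8.30693 × (0.0245)² = +0.0024931
ΔP/P ≈ -0.059068 + 0.0024931 = -0.056575 = -5.6575%.

-5.66%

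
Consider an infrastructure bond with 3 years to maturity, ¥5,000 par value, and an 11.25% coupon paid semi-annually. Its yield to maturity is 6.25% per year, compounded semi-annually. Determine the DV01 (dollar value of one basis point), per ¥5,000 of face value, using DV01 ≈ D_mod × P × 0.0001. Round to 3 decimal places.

¥1.460

Periodic yield y = 0.03125.
  t   CF        PV=CF/(1+0.03125)^t    t·PV
  1       281.25       272.7273       272.7273
  2       281.25       264.4628       528.9256
  3       281.25       256.4488       769.3464
  4       281.25       248.6776       994.7104
  5       281.25       241.1419     1,205.7096
  6     5,281.25     4,390.8940    26,345.3642
  Σ                  5,674.3524    30,116.7836
P = 5,674.3524; D_Mac = 5.30753 half-year periods = 2.65376 yrs; D_mod = 2.57335 yrs.
DV01 ≈ 2.57335 × 5,674.3524 × 0.0001 = 1.460208.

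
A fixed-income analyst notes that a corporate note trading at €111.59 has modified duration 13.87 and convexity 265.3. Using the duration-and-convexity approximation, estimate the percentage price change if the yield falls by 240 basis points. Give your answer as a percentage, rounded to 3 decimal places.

Duration effect: -D_mod·Δy = -13.87 × (-0.024) = +0.332880
Convexity effect: ½·C·(Δy)² = 0.5 × 265.3 × (-0.024)² = +0.0764064
ΔP/P ≈ +0.332880 + 0.0764064 = +0.4092864
= +40.92864%.

+40.929%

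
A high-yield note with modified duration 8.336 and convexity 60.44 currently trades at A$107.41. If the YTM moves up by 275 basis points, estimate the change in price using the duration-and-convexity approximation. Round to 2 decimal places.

Duration effect: -D_mod·Δy = -8.336 × (+0.0275) = -0.229240
Convexity effect: ½·C·(Δy)² = 0.5 × 60.44 × (0.0275)² = +0.022853875
ΔP/P ≈ -0.229240 + 0.022853875 = -0.206386125
ΔP ≈ 107.41 × (-0.206386125) = -22.16793368625.

-A$22.17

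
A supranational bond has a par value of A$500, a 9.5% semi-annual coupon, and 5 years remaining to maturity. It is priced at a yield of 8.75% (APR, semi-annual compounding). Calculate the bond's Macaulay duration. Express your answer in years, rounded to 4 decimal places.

Periodic yield y = 0.04375. Discount each cash flow and weight by its period:
  t   CF        PV=CF/(1+0.04375)^t    t·PV
  1        23.75        22.7545        22.7545
  2        23.75        21.8007        43.6014
  3        23.75        20.8869        62.6607
  4        23.75        20.0114        80.0456
  5        23.75        19.1726        95.8630
  6        23.75        18.3690       110.2138
  7        23.75        17.5990       123.1931
  8        23.75        16.8613       134.8906
  9        23.75        16.1546       145.3911
  10      523.75       341.3180     3,413.1797
  Σ                    514.9280     4,231.7935
Price P = Σ PV = 514.9280.
Macaulay duration = Σ(t·PV) / P = 4,231.7935 / 514.9280 = 8.21822 half-year periods.
In years: 8.21822 / 2 = 4.10911 years.

4.1091 years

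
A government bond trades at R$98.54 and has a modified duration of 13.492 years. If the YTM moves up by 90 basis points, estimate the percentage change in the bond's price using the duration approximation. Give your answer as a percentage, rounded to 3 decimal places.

Duration approximation: ΔP/P ≈ -D_mod · Δy = -13.492 × (+0.009) = -0.121428.
As a percentage: -12.1428%.

-12.143%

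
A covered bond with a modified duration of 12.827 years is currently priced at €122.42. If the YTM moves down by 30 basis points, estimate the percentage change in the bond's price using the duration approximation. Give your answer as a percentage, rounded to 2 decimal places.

Duration approximation: ΔP/P ≈ -D_mod · Δy = -12.827 × (-0.003) = +0.038481.
As a percentage: +3.8481%.

+3.85%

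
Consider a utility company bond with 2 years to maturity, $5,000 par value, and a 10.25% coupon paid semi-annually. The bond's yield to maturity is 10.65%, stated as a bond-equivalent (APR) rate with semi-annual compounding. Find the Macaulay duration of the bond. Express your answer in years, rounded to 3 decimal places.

1.858 years

Periodic yield y = 0.05325. Discount each cash flow and weight by its period:
  t   CF        PV=CF/(1+0.05325)^t    t·PV
  1       256.25       243.2946       243.2946
  2       256.25       230.9941       461.9883
  3       256.25       219.3156       657.9467
  4     5,256.25     4,271.2023    17,084.8092
  Σ                  4,964.8066    18,448.0387
Price P = Σ PV = 4,964.8066.
Macaulay duration = Σ(t·PV) / P = 18,448.0387 / 4,964.8066 = 3.71576 half-year periods.
In years: 3.71576 / 2 = 1.85788 years.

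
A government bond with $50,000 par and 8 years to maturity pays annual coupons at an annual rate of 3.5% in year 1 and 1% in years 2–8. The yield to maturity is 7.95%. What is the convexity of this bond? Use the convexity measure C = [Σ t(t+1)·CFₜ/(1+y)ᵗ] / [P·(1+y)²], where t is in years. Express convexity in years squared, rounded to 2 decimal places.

55.91

With y = 0.0795:
  t   CF        PV=CF/(1+0.0795)^t    t·PV        t(t+1)·PV
  1     1,750.00     1,621.1209     1,621.1209       3,242.2418
  2       500.00       429.0666       858.1332       2,574.3996
  3       500.00       397.4679     1,192.4037       4,769.6148
  4       500.00       368.1963     1,472.7852       7,363.9260
  5       500.00       341.0804     1,705.4020      10,232.4122
  6       500.00       315.9615     1,895.7688      13,270.3817
  7       500.00       292.6924     2,048.8470      16,390.7756
  8    50,500.00    27,384.8398   219,078.7184   1,971,708.4660
  Σ                 31,150.4258   229,873.1792   2,029,552.2177
P = 31,150.4258.
Convexity = Σ t(t+1)·PV / [P·(1+y)²] = 2,029,552.2177 / (31,150.4258 × 1.165320) = 55.91019.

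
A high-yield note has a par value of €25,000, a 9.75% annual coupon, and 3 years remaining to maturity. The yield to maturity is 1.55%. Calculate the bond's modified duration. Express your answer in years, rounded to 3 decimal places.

2.726 years

Periodic yield y = 0.0155. First find Macaulay duration:
  t   CF        PV=CF/(1+0.0155)^t    t·PV
  1     2,437.50     2,400.2954     2,400.2954
  2     2,437.50     2,363.6587     4,727.3174
  3    27,437.50    26,200.2089    78,600.6268
  Σ                 30,964.1631    85,728.2396
P = 30,964.1631; Macaulay duration = 85,728.2396 / 30,964.1631 = 2.76863 years.
Modified duration = D_Mac / (1 + y) = 2.76863 / 1.0155 = 2.72637 years.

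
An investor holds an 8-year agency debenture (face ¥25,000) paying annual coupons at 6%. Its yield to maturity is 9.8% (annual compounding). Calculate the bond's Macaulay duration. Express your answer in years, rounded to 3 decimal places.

Periodic yield y = 0.098. Discount each cash flow and weight by its year:
  t   CF        PV=CF/(1+0.098)^t    t·PV
  1     1,500.00     1,366.1202     1,366.1202
  2     1,500.00     1,244.1896     2,488.3793
  3     1,500.00     1,133.1417     3,399.4252
  4     1,500.00     1,032.0052     4,128.0209
  5     1,500.00       939.8955     4,699.4774
  6     1,500.00       856.0068     5,136.0408
  7     1,500.00       779.6055     5,457.2383
  8    26,500.00    12,543.7432   100,349.9453
  Σ                 19,894.7077   127,024.6474
Price P = Σ PV = 19,894.7077.
Macaulay duration = Σ(t·PV) / P = 127,024.6474 / 19,894.7077 = 6.38485 years.

6.385 years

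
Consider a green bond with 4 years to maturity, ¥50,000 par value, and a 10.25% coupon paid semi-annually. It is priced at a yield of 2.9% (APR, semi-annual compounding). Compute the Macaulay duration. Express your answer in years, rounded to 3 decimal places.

3.461 years

Periodic yield y = 0.0145. Discount each cash flow and weight by its period:
  t   CF        PV=CF/(1+0.0145)^t    t·PV
  1     2,562.50     2,525.8748     2,525.8748
  2     2,562.50     2,489.7731     4,979.5462
  3     2,562.50     2,454.1874     7,362.5622
  4     2,562.50     2,419.1103     9,676.4412
  5     2,562.50     2,384.5345    11,922.6727
  6     2,562.50     2,350.4530    14,102.7178
  7     2,562.50     2,316.8585    16,218.0096
  8    52,562.50    46,844.6073   374,756.8580
  Σ                 63,785.3989   441,544.6826
Price P = Σ PV = 63,785.3989.
Macaulay duration = Σ(t·PV) / P = 441,544.6826 / 63,785.3989 = 6.92235 half-year periods.
In years: 6.92235 / 2 = 3.46117 years.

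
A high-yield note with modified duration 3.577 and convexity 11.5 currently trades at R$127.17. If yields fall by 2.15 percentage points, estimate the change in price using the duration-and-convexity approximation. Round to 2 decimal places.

Duration effect: -D_mod·Δy = -3.577 × (-0.0215) = +0.0769055
Convexity effect: ½·C·(Δy)² = 0.5 × 11.5 × (-0.0215)² = +0.0026579375
ΔP/P ≈ +0.0769055 + 0.0026579375 = +0.0795634375
ΔP ≈ 127.17 × (+0.0795634375) = +10.118082346875.

+R$10.12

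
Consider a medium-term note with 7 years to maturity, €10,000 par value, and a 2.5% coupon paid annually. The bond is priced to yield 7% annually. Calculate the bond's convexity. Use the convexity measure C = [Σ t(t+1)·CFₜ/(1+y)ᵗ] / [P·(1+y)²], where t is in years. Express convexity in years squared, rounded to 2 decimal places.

43.57

With y = 0.07:
  t   CF        PV=CF/(1+0.07)^t    t·PV        t(t+1)·PV
  1       250.00       233.6449       233.6449         467.2897
  2       250.00       218.3597       436.7194       1,310.1581
  3       250.00       204.0745       612.2234       2,448.8936
  4       250.00       190.7238       762.8952       3,814.4761
  5       250.00       178.2465       891.2327       5,347.3963
  6       250.00       166.5856       999.5133       6,996.5934
  7    10,250.00     6,383.1849    44,682.2940     357,458.3518
  Σ                  7,574.8198    48,618.5229     377,843.1590
P = 7,574.8198.
Convexity = Σ t(t+1)·PV / [P·(1+y)²] = 377,843.1590 / (7,574.8198 × 1.144900) = 43.56841.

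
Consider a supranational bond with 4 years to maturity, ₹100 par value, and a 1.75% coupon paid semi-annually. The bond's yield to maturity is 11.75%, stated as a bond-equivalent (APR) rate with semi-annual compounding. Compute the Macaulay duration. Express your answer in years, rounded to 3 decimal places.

3.849 years

Periodic yield y = 0.05875. Discount each cash flow and weight by its period:
  t   CF        PV=CF/(1+0.05875)^t    t·PV
  1        0.875         0.8264         0.8264
  2        0.875         0.7806         1.5612
  3        0.875         0.7373         2.2118
  4        0.875         0.6964         2.7854
  5        0.875         0.6577         3.2886
  6        0.875         0.6212         3.7273
  7        0.875         0.5868         4.1073
  8      100.875        63.8905       511.1239
  Σ                     68.7968       529.6319
Price P = Σ PV = 68.7968.
Macaulay duration = Σ(t·PV) / P = 529.6319 / 68.7968 = 7.69849 half-year periods.
In years: 7.69849 / 2 = 3.84925 years.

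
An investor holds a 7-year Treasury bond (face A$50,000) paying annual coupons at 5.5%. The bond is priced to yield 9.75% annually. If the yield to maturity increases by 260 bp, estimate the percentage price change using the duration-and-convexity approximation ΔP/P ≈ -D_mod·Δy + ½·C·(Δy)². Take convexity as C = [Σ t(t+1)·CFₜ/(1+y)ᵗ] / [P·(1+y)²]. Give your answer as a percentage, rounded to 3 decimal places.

-12.626%

With y = 0.0975:
  t   CF        PV=CF/(1+0.0975)^t    t·PV        t(t+1)·PV
  1     2,750.00     2,505.6948     2,505.6948       5,011.3895
  2     2,750.00     2,283.0932     4,566.1864      13,698.5591
  3     2,750.00     2,080.2671     6,240.8014      24,963.2056
  4     2,750.00     1,895.4598     7,581.8392      37,909.1960
  5     2,750.00     1,727.0704     8,635.3522      51,812.1130
  6     2,750.00     1,573.6405     9,441.8429      66,092.9004
  7    52,750.00    27,503.6772   192,525.7401   1,540,205.9209
  Σ                 39,568.9029   231,497.4569   1,739,693.2844
P = 39,568.9029; D_Mac = 5.85049 yrs; D_mod = 5.33074 yrs; C = 36.50141.
Duration effect: -5.33074 × (+0.026) = -0.138599
Convexity effect: 0.5 × 36.50141 × (0.026)² = +0.0123375
ΔP/P ≈ -0.138599 + 0.0123375 = -0.126262 = -12.6262%.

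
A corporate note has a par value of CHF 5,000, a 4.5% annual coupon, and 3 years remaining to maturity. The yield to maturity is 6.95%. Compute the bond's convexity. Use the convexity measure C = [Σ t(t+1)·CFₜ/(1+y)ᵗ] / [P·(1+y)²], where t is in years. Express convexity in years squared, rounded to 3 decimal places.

With y = 0.0695:
  t   CF        PV=CF/(1+0.0695)^t    t·PV        t(t+1)·PV
  1       225.00       210.3787       210.3787         420.7574
  2       225.00       196.7075       393.4150       1,180.2451
  3     5,225.00     4,271.1412    12,813.4236      51,253.6943
  Σ                  4,678.2274    13,417.2173      52,854.6967
P = 4,678.2274.
Convexity = Σ t(t+1)·PV / [P·(1+y)²] = 52,854.6967 / (4,678.2274 × 1.143830) = 9.87736.

9.877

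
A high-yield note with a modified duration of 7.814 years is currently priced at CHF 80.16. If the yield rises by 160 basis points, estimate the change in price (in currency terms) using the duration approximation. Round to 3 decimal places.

-CHF 10.022

Duration approximation: ΔP/P ≈ -D_mod · Δy = -7.814 × (+0.016) = -0.125024.
ΔP ≈ 80.16 × (-0.125024) = -10.02192384.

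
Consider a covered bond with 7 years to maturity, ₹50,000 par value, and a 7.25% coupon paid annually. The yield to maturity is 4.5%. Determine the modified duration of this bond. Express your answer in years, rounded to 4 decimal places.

Periodic yield y = 0.045. First find Macaulay duration:
  t   CF        PV=CF/(1+0.045)^t    t·PV
  1     3,625.00     3,468.8995     3,468.8995
  2     3,625.00     3,319.5211     6,639.0421
  3     3,625.00     3,176.5752     9,529.7256
  4     3,625.00     3,039.7849    12,159.1395
  5     3,625.00     2,908.8850    14,544.4252
  6     3,625.00     2,783.6221    16,701.7323
  7    53,625.00    39,405.1760   275,836.2323
  Σ                 58,102.4638   338,879.1965
P = 58,102.4638; Macaulay duration = 338,879.1965 / 58,102.4638 = 5.83244 years.
Modified duration = D_Mac / (1 + y) = 5.83244 / 1.045 = 5.58128 years.

5.5813 years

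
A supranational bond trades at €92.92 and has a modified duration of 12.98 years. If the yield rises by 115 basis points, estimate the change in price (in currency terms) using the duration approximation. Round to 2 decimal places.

Duration approximation: ΔP/P ≈ -D_mod · Δy = -12.98 × (+0.0115) = -0.149270.
ΔP ≈ 92.92 × (-0.149270) = -13.8701684.

-€13.87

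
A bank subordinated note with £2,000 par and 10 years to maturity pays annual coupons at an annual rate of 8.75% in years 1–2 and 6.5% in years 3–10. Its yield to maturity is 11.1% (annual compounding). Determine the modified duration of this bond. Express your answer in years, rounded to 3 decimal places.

6.228 years

Periodic yield y = 0.111. First find Macaulay duration:
  t   CF        PV=CF/(1+0.111)^t    t·PV
  1       175.00       157.5158       157.5158
  2       175.00       141.7784       283.5567
  3       130.00        94.7984       284.3953
  4       130.00        85.3271       341.3085
  5       130.00        76.8021       384.0105
  6       130.00        69.1288       414.7728
  7       130.00        62.2221       435.5550
  8       130.00        56.0055       448.0442
  9       130.00        50.4100       453.6901
  10    2,130.00       743.4282     7,434.2817
  Σ                  1,537.4164    10,637.1305
P = 1,537.4164; Macaulay duration = 10,637.1305 / 1,537.4164 = 6.91884 years.
Modified duration = D_Mac / (1 + y) = 6.91884 / 1.111 = 6.22757 years.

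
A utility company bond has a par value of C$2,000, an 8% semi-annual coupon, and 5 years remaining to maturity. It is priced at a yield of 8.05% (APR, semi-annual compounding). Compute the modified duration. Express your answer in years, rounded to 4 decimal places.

Periodic yield y = 0.04025. First find Macaulay duration:
  t   CF        PV=CF/(1+0.04025)^t    t·PV
  1        80.00        76.9046        76.9046
  2        80.00        73.9290       147.8579
  3        80.00        71.0684       213.2053
  4        80.00        68.3186       273.2745
  5        80.00        65.6752       328.3760
  6        80.00        63.1340       378.8043
  7        80.00        60.6912       424.8386
  8        80.00        58.3429       466.7434
  9        80.00        56.0855       504.7693
  10    2,080.00     1,401.8001    14,018.0011
  Σ                  1,995.9496    16,832.7750
P = 1,995.9496; Macaulay duration = 16,832.7750 / 1,995.9496 = 8.43347 half-year periods = 4.21673 years.
Modified duration = D_Mac / (1 + y) = 4.21673 / 1.04025 = 4.05358 years.

4.0536 years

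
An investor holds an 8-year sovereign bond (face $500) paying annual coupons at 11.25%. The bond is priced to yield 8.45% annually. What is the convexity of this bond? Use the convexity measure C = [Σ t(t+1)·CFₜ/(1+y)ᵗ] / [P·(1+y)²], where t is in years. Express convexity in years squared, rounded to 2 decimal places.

39.68

With y = 0.0845:
  t   CF        PV=CF/(1+0.0845)^t    t·PV        t(t+1)·PV
  1        56.25        51.8672        51.8672         103.7344
  2        56.25        47.8259        95.6519         286.9556
  3        56.25        44.0995       132.2986         529.1942
  4        56.25        40.6635       162.6538         813.2691
  5        56.25        37.4951       187.4756       1,124.8536
  6        56.25        34.5736       207.4419       1,452.0932
  7        56.25        31.8798       223.1586       1,785.2690
  8       556.25       290.6923     2,325.5386      20,929.8478
  Σ                    579.0970     3,386.0862      27,025.2169
P = 579.0970.
Convexity = Σ t(t+1)·PV / [P·(1+y)²] = 27,025.2169 / (579.0970 × 1.176140) = 39.67882.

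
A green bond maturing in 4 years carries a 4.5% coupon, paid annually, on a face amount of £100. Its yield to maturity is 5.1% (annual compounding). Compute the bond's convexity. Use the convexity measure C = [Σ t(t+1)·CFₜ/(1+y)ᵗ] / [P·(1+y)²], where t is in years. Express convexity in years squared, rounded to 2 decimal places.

16.58

With y = 0.051:
  t   CF        PV=CF/(1+0.051)^t    t·PV        t(t+1)·PV
  1         4.50         4.2816         4.2816           8.5633
  2         4.50         4.0739         8.1477          24.4432
  3         4.50         3.8762        11.6286          46.5142
  4       104.50        85.6457       342.5827       1,712.9135
  Σ                     97.8774       366.6406       1,792.4342
P = 97.8774.
Convexity = Σ t(t+1)·PV / [P·(1+y)²] = 1,792.4342 / (97.8774 × 1.104601) = 16.57889.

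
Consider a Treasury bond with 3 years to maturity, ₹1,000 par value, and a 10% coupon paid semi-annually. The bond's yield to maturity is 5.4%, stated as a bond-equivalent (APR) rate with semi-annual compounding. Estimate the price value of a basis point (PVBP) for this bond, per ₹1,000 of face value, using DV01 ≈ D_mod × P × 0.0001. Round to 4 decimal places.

Periodic yield y = 0.027.
  t   CF        PV=CF/(1+0.027)^t    t·PV
  1        50.00        48.6855        48.6855
  2        50.00        47.4055        94.8111
  3        50.00        46.1592       138.4777
  4        50.00        44.9457       179.7828
  5        50.00        43.7641       218.8204
  6     1,050.00       894.8838     5,369.3027
  Σ                  1,125.8438     6,049.8802
P = 1,125.8438; D_Mac = 5.37364 half-year periods = 2.68682 yrs; D_mod = 2.61618 yrs.
DV01 ≈ 2.61618 × 1,125.8438 × 0.0001 = 0.294541.

₹0.2945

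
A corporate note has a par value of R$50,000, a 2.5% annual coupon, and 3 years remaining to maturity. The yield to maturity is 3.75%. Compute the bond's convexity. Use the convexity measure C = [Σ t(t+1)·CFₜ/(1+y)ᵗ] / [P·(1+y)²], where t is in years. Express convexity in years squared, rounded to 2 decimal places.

10.78

With y = 0.0375:
  t   CF        PV=CF/(1+0.0375)^t    t·PV        t(t+1)·PV
  1     1,250.00     1,204.8193     1,204.8193       2,409.6386
  2     1,250.00     1,161.2716     2,322.5432       6,967.6296
  3    51,250.00    45,891.2147   137,673.6442     550,694.5768
  Σ                 48,257.3056   141,201.0067     560,071.8449
P = 48,257.3056.
Convexity = Σ t(t+1)·PV / [P·(1+y)²] = 560,071.8449 / (48,257.3056 × 1.076406) = 10.78213.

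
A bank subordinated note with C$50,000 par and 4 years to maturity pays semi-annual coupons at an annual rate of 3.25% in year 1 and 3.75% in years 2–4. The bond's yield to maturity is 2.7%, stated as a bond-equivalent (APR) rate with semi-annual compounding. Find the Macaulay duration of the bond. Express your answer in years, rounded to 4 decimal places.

Periodic yield y = 0.0135. Discount each cash flow and weight by its period:
  t   CF        PV=CF/(1+0.0135)^t    t·PV
  1       812.50       801.6774       801.6774
  2       812.50       790.9989     1,581.9977
  3       937.50       900.5338     2,701.6014
  4       937.50       888.5385     3,554.1541
  5       937.50       876.7030     4,383.5152
  6       937.50       865.0252     5,190.1512
  7       937.50       853.5029     5,974.5204
  8    50,937.50    45,755.9526   366,047.6212
  Σ                 51,732.9323   390,235.2385
Price P = Σ PV = 51,732.9323.
Macaulay duration = Σ(t·PV) / P = 390,235.2385 / 51,732.9323 = 7.54327 half-year periods.
In years: 7.54327 / 2 = 3.77163 years.

3.7716 years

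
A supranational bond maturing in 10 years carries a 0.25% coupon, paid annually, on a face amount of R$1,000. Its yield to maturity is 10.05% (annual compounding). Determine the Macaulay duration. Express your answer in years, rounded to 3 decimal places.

Periodic yield y = 0.1005. Discount each cash flow and weight by its year:
  t   CF        PV=CF/(1+0.1005)^t    t·PV
  1         2.50         2.2717         2.2717
  2         2.50         2.0642         4.1285
  3         2.50         1.8757         5.6272
  4         2.50         1.7044         6.8177
  5         2.50         1.5488         7.7439
  6         2.50         1.4073         8.4441
  7         2.50         1.2788         8.9517
  8         2.50         1.1620         9.2963
  9         2.50         1.0559         9.5032
  10    1,002.50       384.7547     3,847.5468
  Σ                    399.1237     3,910.3311
Price P = Σ PV = 399.1237.
Macaulay duration = Σ(t·PV) / P = 3,910.3311 / 399.1237 = 9.79729 years.

9.797 years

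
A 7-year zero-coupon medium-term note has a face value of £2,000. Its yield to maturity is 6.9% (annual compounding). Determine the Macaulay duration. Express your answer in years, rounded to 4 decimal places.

7.0000 years

A zero-coupon bond has a single cash flow at maturity, so its Macaulay duration equals its maturity: 7 years.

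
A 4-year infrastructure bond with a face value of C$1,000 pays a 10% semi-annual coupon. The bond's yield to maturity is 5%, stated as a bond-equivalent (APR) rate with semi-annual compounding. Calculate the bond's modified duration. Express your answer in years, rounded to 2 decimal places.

3.36 years

Periodic yield y = 0.025. First find Macaulay duration:
  t   CF        PV=CF/(1+0.025)^t    t·PV
  1        50.00        48.7805        48.7805
  2        50.00        47.5907        95.1814
  3        50.00        46.4300       139.2899
  4        50.00        45.2975       181.1901
  5        50.00        44.1927       220.9636
  6        50.00        43.1148       258.6891
  7        50.00        42.0633       294.4428
  8     1,050.00       861.7839     6,894.2712
  Σ                  1,179.2534     8,132.8086
P = 1,179.2534; Macaulay duration = 8,132.8086 / 1,179.2534 = 6.89657 half-year periods = 3.44829 years.
Modified duration = D_Mac / (1 + y) = 3.44829 / 1.025 = 3.36418 years.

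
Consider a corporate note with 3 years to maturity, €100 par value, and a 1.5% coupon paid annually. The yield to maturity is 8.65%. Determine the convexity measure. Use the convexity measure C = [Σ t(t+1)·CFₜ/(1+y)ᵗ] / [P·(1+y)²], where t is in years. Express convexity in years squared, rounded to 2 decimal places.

9.94

With y = 0.0865:
  t   CF        PV=CF/(1+0.0865)^t    t·PV        t(t+1)·PV
  1         1.50         1.3806         1.3806           2.7612
  2         1.50         1.2707         2.5413           7.6240
  3       101.50        79.1365       237.4095         949.6380
  Σ                     81.7877       241.3314         960.0232
P = 81.7877.
Convexity = Σ t(t+1)·PV / [P·(1+y)²] = 960.0232 / (81.7877 × 1.180482) = 9.94338.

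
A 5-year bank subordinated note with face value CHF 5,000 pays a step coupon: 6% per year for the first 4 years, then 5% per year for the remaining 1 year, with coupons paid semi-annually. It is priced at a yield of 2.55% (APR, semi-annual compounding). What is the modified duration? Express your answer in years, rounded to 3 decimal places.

4.387 years

Periodic yield y = 0.01275. First find Macaulay duration:
  t   CF        PV=CF/(1+0.01275)^t    t·PV
  1       150.00       148.1116       148.1116
  2       150.00       146.2469       292.4939
  3       150.00       144.4058       433.2173
  4       150.00       142.5878       570.3510
  5       150.00       140.7927       703.9633
  6       150.00       139.0201       834.1209
  7       150.00       137.2700       960.8897
  8       150.00       135.5418     1,084.3344
  9       125.00       111.5295     1,003.7655
  10    5,125.00     4,515.1414    45,151.4135
  Σ                  5,760.6474    51,182.6610
P = 5,760.6474; Macaulay duration = 51,182.6610 / 5,760.6474 = 8.88488 half-year periods = 4.44244 years.
Modified duration = D_Mac / (1 + y) = 4.44244 / 1.01275 = 4.38651 years.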